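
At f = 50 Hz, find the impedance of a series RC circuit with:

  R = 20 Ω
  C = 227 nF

Step 1 — Angular frequency: ω = 2π·f = 2π·50 = 314.2 rad/s.
Step 2 — Component impedances:
  R: Z = R = 20 Ω
  C: Z = 1/(jωC) = -j/(ω·C) = 0 - j1.402e+04 Ω
Step 3 — Series combination: Z_total = R + C = 20 - j1.402e+04 Ω = 1.402e+04∠-89.9° Ω.

Z = 20 - j1.402e+04 Ω = 1.402e+04∠-89.9° Ω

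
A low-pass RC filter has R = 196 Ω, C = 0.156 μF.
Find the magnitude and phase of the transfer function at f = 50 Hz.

Step 1 — Angular frequency: ω = 2π·50 = 314.2 rad/s.
Step 2 — Transfer function: H(jω) = 1/(1 + jωRC).
Step 3 — Denominator: 1 + jωRC = 1 + j·314.2·196·1.56e-07 = 1 + j0.009606.
Step 4 — H = 0.9999 - j0.009605.
Step 5 — Magnitude: |H| = 1 (-0.0 dB); phase: φ = -0.6°.

|H| = 1 (-0.0 dB), φ = -0.6°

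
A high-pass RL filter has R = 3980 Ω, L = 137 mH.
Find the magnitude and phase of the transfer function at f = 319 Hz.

Step 1 — Angular frequency: ω = 2π·319 = 2004 rad/s.
Step 2 — Transfer function: H(jω) = jωL/(R + jωL).
Step 3 — Numerator jωL = j·274.6; denominator R + jωL = 3980 + j274.6.
Step 4 — H = 0.004738 + j0.06867.
Step 5 — Magnitude: |H| = 0.06883 (-23.2 dB); phase: φ = 86.1°.

|H| = 0.06883 (-23.2 dB), φ = 86.1°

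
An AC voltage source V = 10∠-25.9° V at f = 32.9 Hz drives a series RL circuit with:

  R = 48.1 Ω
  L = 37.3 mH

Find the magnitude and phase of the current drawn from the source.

Step 1 — Angular frequency: ω = 2π·f = 2π·32.9 = 206.7 rad/s.
Step 2 — Component impedances:
  R: Z = R = 48.1 Ω
  L: Z = jωL = j·206.7·0.0373 = 0 + j7.711 Ω
Step 3 — Series combination: Z_total = R + L = 48.1 + j7.711 Ω = 48.71∠9.1° Ω.
Step 4 — Source phasor: V = 10∠-25.9° V = 8.996 - j4.368 V.
Step 5 — Ohm's law: I = V / Z_total = (8.996 - j4.368) / (48.1 + j7.711) = 0.1681 - j0.1178 A.
Step 6 — Convert to polar: |I| = 0.2053 A, ∠I = -35.0°.

I = 0.2053∠-35.0° A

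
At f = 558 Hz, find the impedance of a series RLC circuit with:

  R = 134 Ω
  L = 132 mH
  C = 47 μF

Step 1 — Angular frequency: ω = 2π·f = 2π·558 = 3506 rad/s.
Step 2 — Component impedances:
  R: Z = R = 134 Ω
  L: Z = jωL = j·3506·0.132 = 0 + j462.8 Ω
  C: Z = 1/(jωC) = -j/(ω·C) = 0 - j6.069 Ω
Step 3 — Series combination: Z_total = R + L + C = 134 + j456.7 Ω = 476∠73.6° Ω.

Z = 134 + j456.7 Ω = 476∠73.6° Ω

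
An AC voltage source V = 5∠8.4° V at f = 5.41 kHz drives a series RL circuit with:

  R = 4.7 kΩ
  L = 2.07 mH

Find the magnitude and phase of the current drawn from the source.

Step 1 — Angular frequency: ω = 2π·f = 2π·5410 = 3.399e+04 rad/s.
Step 2 — Component impedances:
  R: Z = R = 4700 Ω
  L: Z = jωL = j·3.399e+04·0.00207 = 0 + j70.36 Ω
Step 3 — Series combination: Z_total = R + L = 4700 + j70.36 Ω = 4701∠0.9° Ω.
Step 4 — Source phasor: V = 5∠8.4° V = 4.946 + j0.7304 V.
Step 5 — Ohm's law: I = V / Z_total = (4.946 + j0.7304) / (4700 + j70.36) = 0.001055 + j0.0001396 A.
Step 6 — Convert to polar: |I| = 0.001064 A, ∠I = 7.5°.

I = 0.001064∠7.5° A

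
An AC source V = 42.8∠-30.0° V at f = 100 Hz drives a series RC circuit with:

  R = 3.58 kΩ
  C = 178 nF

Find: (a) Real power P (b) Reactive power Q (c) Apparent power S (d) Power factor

Step 1 — Angular frequency: ω = 2π·f = 2π·100 = 628.3 rad/s.
Step 2 — Component impedances:
  R: Z = R = 3580 Ω
  C: Z = 1/(jωC) = -j/(ω·C) = 0 - j8941 Ω
Step 3 — Series combination: Z_total = R + C = 3580 - j8941 Ω = 9631∠-68.2° Ω.
Step 4 — Source phasor: V = 42.8∠-30.0° V = 37.07 - j21.4 V.
Step 5 — Current: I = V / Z = 0.003493 + j0.002747 A = 0.004444∠38.2° A.
Step 6 — Complex power: S = V·I* = 0.0707 - j0.1766 VA.
Step 7 — Real power: P = Re(S) = 0.0707 W.
Step 8 — Reactive power: Q = Im(S) = -0.1766 VAR.
Step 9 — Apparent power: |S| = 0.1902 VA.
Step 10 — Power factor: PF = P/|S| = 0.3717 (leading).

(a) P = 0.0707 W  (b) Q = -0.1766 VAR  (c) S = 0.1902 VA  (d) PF = 0.3717 (leading)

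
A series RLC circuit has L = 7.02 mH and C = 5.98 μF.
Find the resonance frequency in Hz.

Step 1 — Resonance condition Im(Z)=0 gives ω₀ = 1/√(LC).
Step 2 — ω₀ = 1/√(0.00702·5.98e-06) = 4881 rad/s.
Step 3 — f₀ = ω₀/(2π) = 776.8 Hz.

f₀ = 776.8 Hz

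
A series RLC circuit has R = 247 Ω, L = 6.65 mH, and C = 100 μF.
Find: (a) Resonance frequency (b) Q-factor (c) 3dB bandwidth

Step 1 — Resonance: ω₀ = 1/√(LC) = 1/√(0.00665·0.0001) = 1226 rad/s.
Step 2 — f₀ = ω₀/(2π) = 195.2 Hz.
Step 3 — Series Q: Q = ω₀L/R = 1226·0.00665/247 = 0.03302.
Step 4 — Bandwidth: Δω = ω₀/Q = 3.714e+04 rad/s; BW = Δω/(2π) = 5911 Hz.

(a) f₀ = 195.2 Hz  (b) Q = 0.03302  (c) BW = 5911 Hz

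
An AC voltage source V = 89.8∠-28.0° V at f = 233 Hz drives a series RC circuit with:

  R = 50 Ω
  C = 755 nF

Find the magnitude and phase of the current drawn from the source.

Step 1 — Angular frequency: ω = 2π·f = 2π·233 = 1464 rad/s.
Step 2 — Component impedances:
  R: Z = R = 50 Ω
  C: Z = 1/(jωC) = -j/(ω·C) = 0 - j904.7 Ω
Step 3 — Series combination: Z_total = R + C = 50 - j904.7 Ω = 906.1∠-86.8° Ω.
Step 4 — Source phasor: V = 89.8∠-28.0° V = 79.29 - j42.16 V.
Step 5 — Ohm's law: I = V / Z_total = (79.29 - j42.16) / (50 - j904.7) = 0.05128 + j0.0848 A.
Step 6 — Convert to polar: |I| = 0.09911 A, ∠I = 58.8°.

I = 0.09911∠58.8° A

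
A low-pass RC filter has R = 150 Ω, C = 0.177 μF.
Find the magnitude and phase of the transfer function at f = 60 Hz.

Step 1 — Angular frequency: ω = 2π·60 = 377 rad/s.
Step 2 — Transfer function: H(jω) = 1/(1 + jωRC).
Step 3 — Denominator: 1 + jωRC = 1 + j·377·150·1.77e-07 = 1 + j0.01001.
Step 4 — H = 0.9999 - j0.01001.
Step 5 — Magnitude: |H| = 0.9999 (-0.0 dB); phase: φ = -0.6°.

|H| = 0.9999 (-0.0 dB), φ = -0.6°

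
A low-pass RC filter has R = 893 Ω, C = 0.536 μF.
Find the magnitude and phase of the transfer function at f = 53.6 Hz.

Step 1 — Angular frequency: ω = 2π·53.6 = 336.8 rad/s.
Step 2 — Transfer function: H(jω) = 1/(1 + jωRC).
Step 3 — Denominator: 1 + jωRC = 1 + j·336.8·893·5.36e-07 = 1 + j0.1612.
Step 4 — H = 0.9747 - j0.1571.
Step 5 — Magnitude: |H| = 0.9873 (-0.1 dB); phase: φ = -9.2°.

|H| = 0.9873 (-0.1 dB), φ = -9.2°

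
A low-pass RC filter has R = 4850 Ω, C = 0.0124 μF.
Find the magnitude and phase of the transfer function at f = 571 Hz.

Step 1 — Angular frequency: ω = 2π·571 = 3588 rad/s.
Step 2 — Transfer function: H(jω) = 1/(1 + jωRC).
Step 3 — Denominator: 1 + jωRC = 1 + j·3588·4850·1.24e-08 = 1 + j0.2158.
Step 4 — H = 0.9555 - j0.2062.
Step 5 — Magnitude: |H| = 0.9775 (-0.2 dB); phase: φ = -12.2°.

|H| = 0.9775 (-0.2 dB), φ = -12.2°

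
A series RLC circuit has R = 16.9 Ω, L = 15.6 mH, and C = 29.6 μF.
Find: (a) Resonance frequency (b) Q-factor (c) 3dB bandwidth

Step 1 — Resonance: ω₀ = 1/√(LC) = 1/√(0.0156·2.96e-05) = 1472 rad/s.
Step 2 — f₀ = ω₀/(2π) = 234.2 Hz.
Step 3 — Series Q: Q = ω₀L/R = 1472·0.0156/16.9 = 1.358.
Step 4 — Bandwidth: Δω = ω₀/Q = 1083 rad/s; BW = Δω/(2π) = 172.4 Hz.

(a) f₀ = 234.2 Hz  (b) Q = 1.358  (c) BW = 172.4 Hz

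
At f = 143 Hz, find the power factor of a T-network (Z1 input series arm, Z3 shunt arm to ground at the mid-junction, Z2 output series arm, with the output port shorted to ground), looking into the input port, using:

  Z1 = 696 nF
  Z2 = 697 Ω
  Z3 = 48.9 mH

Step 1 — Angular frequency: ω = 2π·f = 2π·143 = 898.5 rad/s.
Step 2 — Component impedances:
  Z1: Z = 1/(jωC) = -j/(ω·C) = 0 - j1599 Ω
  Z2: Z = R = 697 Ω
  Z3: Z = jωL = j·898.5·0.0489 = 0 + j43.94 Ω
Step 3 — With the output port shorted to ground, the output series arm Z2 runs from the junction to ground; the shunt arm Z3 also runs from the junction to ground. They appear in parallel: Z3 || Z2 = 2.759 + j43.76 Ω.
Step 4 — Series with input arm Z1: Z_in = Z1 + (Z3 || Z2) = 2.759 - j1555 Ω = 1555∠-89.9° Ω.
Step 5 — Power factor: PF = cos(φ) = Re(Z)/|Z| = 2.759/1555 = 0.001774.
Step 6 — Type: Im(Z) = -1555 ⇒ leading (phase φ = -89.9°).

PF = 0.001774 (leading, φ = -89.9°)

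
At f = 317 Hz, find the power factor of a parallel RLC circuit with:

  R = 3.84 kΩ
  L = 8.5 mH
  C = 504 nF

Step 1 — Angular frequency: ω = 2π·f = 2π·317 = 1992 rad/s.
Step 2 — Component impedances:
  R: Z = R = 3840 Ω
  L: Z = jωL = j·1992·0.0085 = 0 + j16.93 Ω
  C: Z = 1/(jωC) = -j/(ω·C) = 0 - j996.2 Ω
Step 3 — Parallel combination: 1/Z_total = 1/R + 1/L + 1/C; Z_total = 0.07724 + j17.22 Ω = 17.22∠89.7° Ω.
Step 4 — Power factor: PF = cos(φ) = Re(Z)/|Z| = 0.07724/17.22 = 0.004485.
Step 5 — Type: Im(Z) = 17.22 ⇒ lagging (phase φ = 89.7°).

PF = 0.004485 (lagging, φ = 89.7°)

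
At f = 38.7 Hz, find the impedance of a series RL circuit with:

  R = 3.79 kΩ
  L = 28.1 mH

Step 1 — Angular frequency: ω = 2π·f = 2π·38.7 = 243.2 rad/s.
Step 2 — Component impedances:
  R: Z = R = 3790 Ω
  L: Z = jωL = j·243.2·0.0281 = 0 + j6.833 Ω
Step 3 — Series combination: Z_total = R + L = 3790 + j6.833 Ω = 3790∠0.1° Ω.

Z = 3790 + j6.833 Ω = 3790∠0.1° Ω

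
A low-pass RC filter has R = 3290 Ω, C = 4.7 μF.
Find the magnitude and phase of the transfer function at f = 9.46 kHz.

Step 1 — Angular frequency: ω = 2π·9460 = 5.944e+04 rad/s.
Step 2 — Transfer function: H(jω) = 1/(1 + jωRC).
Step 3 — Denominator: 1 + jωRC = 1 + j·5.944e+04·3290·4.7e-06 = 1 + j919.1.
Step 4 — H = 1.184e-06 - j0.001088.
Step 5 — Magnitude: |H| = 0.001088 (-59.3 dB); phase: φ = -89.9°.

|H| = 0.001088 (-59.3 dB), φ = -89.9°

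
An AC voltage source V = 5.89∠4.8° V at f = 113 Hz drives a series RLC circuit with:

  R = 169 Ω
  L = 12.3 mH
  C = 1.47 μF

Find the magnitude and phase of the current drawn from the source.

Step 1 — Angular frequency: ω = 2π·f = 2π·113 = 710 rad/s.
Step 2 — Component impedances:
  R: Z = R = 169 Ω
  L: Z = jωL = j·710·0.0123 = 0 + j8.733 Ω
  C: Z = 1/(jωC) = -j/(ω·C) = 0 - j958.1 Ω
Step 3 — Series combination: Z_total = R + L + C = 169 - j949.4 Ω = 964.3∠-79.9° Ω.
Step 4 — Source phasor: V = 5.89∠4.8° V = 5.869 + j0.4929 V.
Step 5 — Ohm's law: I = V / Z_total = (5.869 + j0.4929) / (169 - j949.4) = 0.0005635 + j0.006082 A.
Step 6 — Convert to polar: |I| = 0.006108 A, ∠I = 84.7°.

I = 0.006108∠84.7° A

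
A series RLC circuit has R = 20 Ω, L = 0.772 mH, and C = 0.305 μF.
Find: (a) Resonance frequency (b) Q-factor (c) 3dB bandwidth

Step 1 — Resonance condition Im(Z)=0 gives ω₀ = 1/√(LC).
Step 2 — ω₀ = 1/√(0.000772·3.05e-07) = 6.517e+04 rad/s.
Step 3 — f₀ = ω₀/(2π) = 1.037e+04 Hz.
Step 4 — Series Q: Q = ω₀L/R = 6.517e+04·0.000772/20 = 2.516.
Step 5 — 3dB bandwidth: Δω = ω₀/Q = 2.591e+04 rad/s; BW = Δω/(2π) = 4123 Hz.

(a) f₀ = 1.037e+04 Hz  (b) Q = 2.516  (c) BW = 4123 Hz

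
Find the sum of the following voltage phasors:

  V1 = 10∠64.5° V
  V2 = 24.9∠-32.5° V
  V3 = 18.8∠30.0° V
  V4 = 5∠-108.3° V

Step 1 — Convert each phasor to rectangular form:
  V1 = 10·(cos(64.5°) + j·sin(64.5°)) = 4.305 + j9.026 V
  V2 = 24.9·(cos(-32.5°) + j·sin(-32.5°)) = 21 - j13.38 V
  V3 = 18.8·(cos(30.0°) + j·sin(30.0°)) = 16.28 + j9.4 V
  V4 = 5·(cos(-108.3°) + j·sin(-108.3°)) = -1.57 - j4.747 V
Step 2 — Sum components: V_total = 40.02 + j0.3 V.
Step 3 — Convert to polar: |V_total| = 40.02 V, ∠V_total = 0.4°.

V_total = 40.02∠0.4° V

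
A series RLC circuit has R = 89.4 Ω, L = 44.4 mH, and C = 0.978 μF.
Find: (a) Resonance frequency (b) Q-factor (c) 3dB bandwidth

Step 1 — Resonance: ω₀ = 1/√(LC) = 1/√(0.0444·9.78e-07) = 4799 rad/s.
Step 2 — f₀ = ω₀/(2π) = 763.8 Hz.
Step 3 — Series Q: Q = ω₀L/R = 4799·0.0444/89.4 = 2.383.
Step 4 — Bandwidth: Δω = ω₀/Q = 2014 rad/s; BW = Δω/(2π) = 320.5 Hz.

(a) f₀ = 763.8 Hz  (b) Q = 2.383  (c) BW = 320.5 Hz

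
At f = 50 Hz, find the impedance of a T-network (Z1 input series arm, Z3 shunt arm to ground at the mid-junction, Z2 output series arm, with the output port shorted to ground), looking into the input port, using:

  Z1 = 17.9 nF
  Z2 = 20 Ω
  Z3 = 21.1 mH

Step 1 — Angular frequency: ω = 2π·f = 2π·50 = 314.2 rad/s.
Step 2 — Component impedances:
  Z1: Z = 1/(jωC) = -j/(ω·C) = 0 - j1.778e+05 Ω
  Z2: Z = R = 20 Ω
  Z3: Z = jωL = j·314.2·0.0211 = 0 + j6.629 Ω
Step 3 — With the output port shorted to ground, the output series arm Z2 runs from the junction to ground; the shunt arm Z3 also runs from the junction to ground. They appear in parallel: Z3 || Z2 = 1.98 + j5.973 Ω.
Step 4 — Series with input arm Z1: Z_in = Z1 + (Z3 || Z2) = 1.98 - j1.778e+05 Ω = 1.778e+05∠-90.0° Ω.

Z = 1.98 - j1.778e+05 Ω = 1.778e+05∠-90.0° Ω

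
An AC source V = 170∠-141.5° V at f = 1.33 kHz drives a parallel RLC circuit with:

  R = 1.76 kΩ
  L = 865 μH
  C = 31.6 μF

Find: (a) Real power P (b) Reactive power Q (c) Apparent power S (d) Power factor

Step 1 — Angular frequency: ω = 2π·f = 2π·1330 = 8357 rad/s.
Step 2 — Component impedances:
  R: Z = R = 1760 Ω
  L: Z = jωL = j·8357·0.000865 = 0 + j7.228 Ω
  C: Z = 1/(jωC) = -j/(ω·C) = 0 - j3.787 Ω
Step 3 — Parallel combination: 1/Z_total = 1/R + 1/L + 1/C; Z_total = 0.03594 - j7.953 Ω = 7.954∠-89.7° Ω.
Step 4 — Source phasor: V = 170∠-141.5° V = -133 - j105.8 V.
Step 5 — Current: I = V / Z = 13.23 - j16.79 A = 21.37∠-51.8° A.
Step 6 — Complex power: S = V·I* = 16.42 - j3634 VA.
Step 7 — Real power: P = Re(S) = 16.42 W.
Step 8 — Reactive power: Q = Im(S) = -3634 VAR.
Step 9 — Apparent power: |S| = 3634 VA.
Step 10 — Power factor: PF = P/|S| = 0.004519 (leading).

(a) P = 16.42 W  (b) Q = -3634 VAR  (c) S = 3634 VA  (d) PF = 0.004519 (leading)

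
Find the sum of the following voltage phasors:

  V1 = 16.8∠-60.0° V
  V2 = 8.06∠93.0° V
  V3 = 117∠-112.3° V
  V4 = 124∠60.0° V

Step 1 — Convert each phasor to rectangular form:
  V1 = 16.8·(cos(-60.0°) + j·sin(-60.0°)) = 8.4 - j14.55 V
  V2 = 8.06·(cos(93.0°) + j·sin(93.0°)) = -0.4218 + j8.049 V
  V3 = 117·(cos(-112.3°) + j·sin(-112.3°)) = -44.4 - j108.2 V
  V4 = 124·(cos(60.0°) + j·sin(60.0°)) = 62 + j107.4 V
Step 2 — Sum components: V_total = 25.58 - j7.363 V.
Step 3 — Convert to polar: |V_total| = 26.62 V, ∠V_total = -16.1°.

V_total = 26.62∠-16.1° V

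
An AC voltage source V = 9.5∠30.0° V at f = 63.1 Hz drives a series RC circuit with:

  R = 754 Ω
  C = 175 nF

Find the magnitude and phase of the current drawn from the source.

Step 1 — Angular frequency: ω = 2π·f = 2π·63.1 = 396.5 rad/s.
Step 2 — Component impedances:
  R: Z = R = 754 Ω
  C: Z = 1/(jωC) = -j/(ω·C) = 0 - j1.441e+04 Ω
Step 3 — Series combination: Z_total = R + C = 754 - j1.441e+04 Ω = 1.443e+04∠-87.0° Ω.
Step 4 — Source phasor: V = 9.5∠30.0° V = 8.227 + j4.75 V.
Step 5 — Ohm's law: I = V / Z_total = (8.227 + j4.75) / (754 - j1.441e+04) = -0.0002989 + j0.0005865 A.
Step 6 — Convert to polar: |I| = 0.0006582 A, ∠I = 117.0°.

I = 0.0006582∠117.0° A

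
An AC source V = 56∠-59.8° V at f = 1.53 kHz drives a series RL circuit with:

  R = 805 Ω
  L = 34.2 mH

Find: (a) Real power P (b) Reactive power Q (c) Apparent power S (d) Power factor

Step 1 — Angular frequency: ω = 2π·f = 2π·1530 = 9613 rad/s.
Step 2 — Component impedances:
  R: Z = R = 805 Ω
  L: Z = jωL = j·9613·0.0342 = 0 + j328.8 Ω
Step 3 — Series combination: Z_total = R + L = 805 + j328.8 Ω = 869.6∠22.2° Ω.
Step 4 — Source phasor: V = 56∠-59.8° V = 28.17 - j48.4 V.
Step 5 — Current: I = V / Z = 0.008945 - j0.06378 A = 0.0644∠-82.0° A.
Step 6 — Complex power: S = V·I* = 3.339 + j1.364 VA.
Step 7 — Real power: P = Re(S) = 3.339 W.
Step 8 — Reactive power: Q = Im(S) = 1.364 VAR.
Step 9 — Apparent power: |S| = 3.606 VA.
Step 10 — Power factor: PF = P/|S| = 0.9258 (lagging).

(a) P = 3.339 W  (b) Q = 1.364 VAR  (c) S = 3.606 VA  (d) PF = 0.9258 (lagging)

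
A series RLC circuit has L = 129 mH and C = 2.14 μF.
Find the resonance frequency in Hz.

Step 1 — Resonance condition Im(Z)=0 gives ω₀ = 1/√(LC).
Step 2 — ω₀ = 1/√(0.129·2.14e-06) = 1903 rad/s.
Step 3 — f₀ = ω₀/(2π) = 302.9 Hz.

f₀ = 302.9 Hz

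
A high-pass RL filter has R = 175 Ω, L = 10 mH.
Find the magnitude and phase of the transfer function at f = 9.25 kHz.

Step 1 — Angular frequency: ω = 2π·9250 = 5.812e+04 rad/s.
Step 2 — Transfer function: H(jω) = jωL/(R + jωL).
Step 3 — Numerator jωL = j·581.2; denominator R + jωL = 175 + j581.2.
Step 4 — H = 0.9169 + j0.2761.
Step 5 — Magnitude: |H| = 0.9575 (-0.4 dB); phase: φ = 16.8°.

|H| = 0.9575 (-0.4 dB), φ = 16.8°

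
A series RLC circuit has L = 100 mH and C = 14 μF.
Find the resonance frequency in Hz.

Step 1 — Resonance condition Im(Z)=0 gives ω₀ = 1/√(LC).
Step 2 — ω₀ = 1/√(0.1·1.4e-05) = 845.2 rad/s.
Step 3 — f₀ = ω₀/(2π) = 134.5 Hz.

f₀ = 134.5 Hz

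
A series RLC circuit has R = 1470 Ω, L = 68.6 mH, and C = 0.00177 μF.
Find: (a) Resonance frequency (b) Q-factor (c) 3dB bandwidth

Step 1 — Resonance: ω₀ = 1/√(LC) = 1/√(0.0686·1.77e-09) = 9.075e+04 rad/s.
Step 2 — f₀ = ω₀/(2π) = 1.444e+04 Hz.
Step 3 — Series Q: Q = ω₀L/R = 9.075e+04·0.0686/1470 = 4.235.
Step 4 — Bandwidth: Δω = ω₀/Q = 2.143e+04 rad/s; BW = Δω/(2π) = 3410 Hz.

(a) f₀ = 1.444e+04 Hz  (b) Q = 4.235  (c) BW = 3410 Hz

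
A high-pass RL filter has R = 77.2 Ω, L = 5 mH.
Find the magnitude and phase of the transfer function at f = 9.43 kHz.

Step 1 — Angular frequency: ω = 2π·9430 = 5.925e+04 rad/s.
Step 2 — Transfer function: H(jω) = jωL/(R + jωL).
Step 3 — Numerator jωL = j·296.3; denominator R + jωL = 77.2 + j296.3.
Step 4 — H = 0.9364 + j0.244.
Step 5 — Magnitude: |H| = 0.9677 (-0.3 dB); phase: φ = 14.6°.

|H| = 0.9677 (-0.3 dB), φ = 14.6°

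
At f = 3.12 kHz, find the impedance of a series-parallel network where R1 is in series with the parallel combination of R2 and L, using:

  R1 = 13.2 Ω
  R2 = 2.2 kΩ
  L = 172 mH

Step 1 — Angular frequency: ω = 2π·f = 2π·3120 = 1.96e+04 rad/s.
Step 2 — Component impedances:
  R1: Z = R = 13.2 Ω
  R2: Z = R = 2200 Ω
  L: Z = jωL = j·1.96e+04·0.172 = 0 + j3372 Ω
Step 3 — Parallel branch: R2 || L = 1/(1/R2 + 1/L) = 1543 + j1007 Ω.
Step 4 — Series with R1: Z_total = R1 + (R2 || L) = 1556 + j1007 Ω = 1854∠32.9° Ω.

Z = 1556 + j1007 Ω = 1854∠32.9° Ω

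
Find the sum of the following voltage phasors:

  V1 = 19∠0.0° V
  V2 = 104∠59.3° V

Step 1 — Convert each phasor to rectangular form:
  V1 = 19·(cos(0.0°) + j·sin(0.0°)) = 19 V
  V2 = 104·(cos(59.3°) + j·sin(59.3°)) = 53.1 + j89.42 V
Step 2 — Sum components: V_total = 72.1 + j89.42 V.
Step 3 — Convert to polar: |V_total| = 114.9 V, ∠V_total = 51.1°.

V_total = 114.9∠51.1° V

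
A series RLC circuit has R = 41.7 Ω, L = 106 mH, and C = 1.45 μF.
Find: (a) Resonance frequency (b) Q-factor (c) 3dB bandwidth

Step 1 — Resonance: ω₀ = 1/√(LC) = 1/√(0.106·1.45e-06) = 2551 rad/s.
Step 2 — f₀ = ω₀/(2π) = 406 Hz.
Step 3 — Series Q: Q = ω₀L/R = 2551·0.106/41.7 = 6.484.
Step 4 — Bandwidth: Δω = ω₀/Q = 393.4 rad/s; BW = Δω/(2π) = 62.61 Hz.

(a) f₀ = 406 Hz  (b) Q = 6.484  (c) BW = 62.61 Hz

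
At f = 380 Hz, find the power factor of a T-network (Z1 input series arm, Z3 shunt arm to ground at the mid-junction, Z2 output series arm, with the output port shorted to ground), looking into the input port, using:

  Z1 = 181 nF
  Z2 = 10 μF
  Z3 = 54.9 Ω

Step 1 — Angular frequency: ω = 2π·f = 2π·380 = 2388 rad/s.
Step 2 — Component impedances:
  Z1: Z = 1/(jωC) = -j/(ω·C) = 0 - j2314 Ω
  Z2: Z = 1/(jωC) = -j/(ω·C) = 0 - j41.88 Ω
  Z3: Z = R = 54.9 Ω
Step 3 — With the output port shorted to ground, the output series arm Z2 runs from the junction to ground; the shunt arm Z3 also runs from the junction to ground. They appear in parallel: Z3 || Z2 = 20.2 - j26.47 Ω.
Step 4 — Series with input arm Z1: Z_in = Z1 + (Z3 || Z2) = 20.2 - j2340 Ω = 2341∠-89.5° Ω.
Step 5 — Power factor: PF = cos(φ) = Re(Z)/|Z| = 20.2/2341 = 0.008629.
Step 6 — Type: Im(Z) = -2340 ⇒ leading (phase φ = -89.5°).

PF = 0.008629 (leading, φ = -89.5°)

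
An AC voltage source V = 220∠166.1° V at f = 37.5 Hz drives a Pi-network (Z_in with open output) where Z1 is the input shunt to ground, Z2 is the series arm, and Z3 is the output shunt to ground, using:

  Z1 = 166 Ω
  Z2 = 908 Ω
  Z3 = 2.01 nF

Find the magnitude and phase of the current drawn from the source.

Step 1 — Angular frequency: ω = 2π·f = 2π·37.5 = 235.6 rad/s.
Step 2 — Component impedances:
  Z1: Z = R = 166 Ω
  Z2: Z = R = 908 Ω
  Z3: Z = 1/(jωC) = -j/(ω·C) = 0 - j2.112e+06 Ω
Step 3 — With open output, the series arm Z2 and the output shunt Z3 appear in series to ground: Z2 + Z3 = 908 - j2.112e+06 Ω.
Step 4 — Parallel with input shunt Z1: Z_in = Z1 || (Z2 + Z3) = 166 - j0.01305 Ω = 166∠-0.0° Ω.
Step 5 — Source phasor: V = 220∠166.1° V = -213.6 + j52.85 V.
Step 6 — Ohm's law: I = V / Z_total = (-213.6 + j52.85) / (166 - j0.01305) = -1.287 + j0.3183 A.
Step 7 — Convert to polar: |I| = 1.325 A, ∠I = 166.1°.

I = 1.325∠166.1° A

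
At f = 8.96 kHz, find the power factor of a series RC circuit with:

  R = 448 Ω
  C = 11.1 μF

Step 1 — Angular frequency: ω = 2π·f = 2π·8960 = 5.63e+04 rad/s.
Step 2 — Component impedances:
  R: Z = R = 448 Ω
  C: Z = 1/(jωC) = -j/(ω·C) = 0 - j1.6 Ω
Step 3 — Series combination: Z_total = R + C = 448 - j1.6 Ω = 448∠-0.2° Ω.
Step 4 — Power factor: PF = cos(φ) = Re(Z)/|Z| = 448/448 = 1.
Step 5 — Type: Im(Z) = -1.6 ⇒ leading (phase φ = -0.2°).

PF = 1 (leading, φ = -0.2°)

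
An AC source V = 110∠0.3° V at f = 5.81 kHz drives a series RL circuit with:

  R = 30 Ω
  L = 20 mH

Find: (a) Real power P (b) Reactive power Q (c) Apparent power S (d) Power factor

Step 1 — Angular frequency: ω = 2π·f = 2π·5810 = 3.651e+04 rad/s.
Step 2 — Component impedances:
  R: Z = R = 30 Ω
  L: Z = jωL = j·3.651e+04·0.02 = 0 + j730.1 Ω
Step 3 — Series combination: Z_total = R + L = 30 + j730.1 Ω = 730.7∠87.6° Ω.
Step 4 — Source phasor: V = 110∠0.3° V = 110 + j0.576 V.
Step 5 — Current: I = V / Z = 0.006968 - j0.1504 A = 0.1505∠-87.3° A.
Step 6 — Complex power: S = V·I* = 0.6798 + j16.54 VA.
Step 7 — Real power: P = Re(S) = 0.6798 W.
Step 8 — Reactive power: Q = Im(S) = 16.54 VAR.
Step 9 — Apparent power: |S| = 16.56 VA.
Step 10 — Power factor: PF = P/|S| = 0.04106 (lagging).

(a) P = 0.6798 W  (b) Q = 16.54 VAR  (c) S = 16.56 VA  (d) PF = 0.04106 (lagging)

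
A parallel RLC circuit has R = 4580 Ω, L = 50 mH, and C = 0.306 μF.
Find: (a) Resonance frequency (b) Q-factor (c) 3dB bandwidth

Step 1 — Resonance: ω₀ = 1/√(LC) = 1/√(0.05·3.06e-07) = 8085 rad/s.
Step 2 — f₀ = ω₀/(2π) = 1287 Hz.
Step 3 — Parallel Q: Q = R/(ω₀L) = 4580/(8085·0.05) = 11.33.
Step 4 — Bandwidth: Δω = ω₀/Q = 713.5 rad/s; BW = Δω/(2π) = 113.6 Hz.

(a) f₀ = 1287 Hz  (b) Q = 11.33  (c) BW = 113.6 Hz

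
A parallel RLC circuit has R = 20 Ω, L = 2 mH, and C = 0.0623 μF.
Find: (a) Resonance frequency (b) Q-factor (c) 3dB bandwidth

Step 1 — Resonance: ω₀ = 1/√(LC) = 1/√(0.002·6.23e-08) = 8.959e+04 rad/s.
Step 2 — f₀ = ω₀/(2π) = 1.426e+04 Hz.
Step 3 — Parallel Q: Q = R/(ω₀L) = 20/(8.959e+04·0.002) = 0.1116.
Step 4 — Bandwidth: Δω = ω₀/Q = 8.026e+05 rad/s; BW = Δω/(2π) = 1.277e+05 Hz.

(a) f₀ = 1.426e+04 Hz  (b) Q = 0.1116  (c) BW = 1.277e+05 Hz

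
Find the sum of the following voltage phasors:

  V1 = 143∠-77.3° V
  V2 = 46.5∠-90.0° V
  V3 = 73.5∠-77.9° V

Step 1 — Convert each phasor to rectangular form:
  V1 = 143·(cos(-77.3°) + j·sin(-77.3°)) = 31.44 - j139.5 V
  V2 = 46.5·(cos(-90.0°) + j·sin(-90.0°)) = 0 - j46.5 V
  V3 = 73.5·(cos(-77.9°) + j·sin(-77.9°)) = 15.41 - j71.87 V
Step 2 — Sum components: V_total = 46.84 - j257.9 V.
Step 3 — Convert to polar: |V_total| = 262.1 V, ∠V_total = -79.7°.

V_total = 262.1∠-79.7° V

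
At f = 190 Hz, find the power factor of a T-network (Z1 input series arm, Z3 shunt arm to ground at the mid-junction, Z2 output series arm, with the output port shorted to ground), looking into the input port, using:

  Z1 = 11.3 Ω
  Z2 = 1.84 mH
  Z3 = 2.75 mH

Step 1 — Angular frequency: ω = 2π·f = 2π·190 = 1194 rad/s.
Step 2 — Component impedances:
  Z1: Z = R = 11.3 Ω
  Z2: Z = jωL = j·1194·0.00184 = 0 + j2.197 Ω
  Z3: Z = jωL = j·1194·0.00275 = 0 + j3.283 Ω
Step 3 — With the output port shorted to ground, the output series arm Z2 runs from the junction to ground; the shunt arm Z3 also runs from the junction to ground. They appear in parallel: Z3 || Z2 = 0 + j1.316 Ω.
Step 4 — Series with input arm Z1: Z_in = Z1 + (Z3 || Z2) = 11.3 + j1.316 Ω = 11.38∠6.6° Ω.
Step 5 — Power factor: PF = cos(φ) = Re(Z)/|Z| = 11.3/11.376 = 0.9933.
Step 6 — Type: Im(Z) = 1.316 ⇒ lagging (phase φ = 6.6°).

PF = 0.9933 (lagging, φ = 6.6°)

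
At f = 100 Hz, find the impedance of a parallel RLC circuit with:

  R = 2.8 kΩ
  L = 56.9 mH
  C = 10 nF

Step 1 — Angular frequency: ω = 2π·f = 2π·100 = 628.3 rad/s.
Step 2 — Component impedances:
  R: Z = R = 2800 Ω
  L: Z = jωL = j·628.3·0.0569 = 0 + j35.75 Ω
  C: Z = 1/(jωC) = -j/(ω·C) = 0 - j1.592e+05 Ω
Step 3 — Parallel combination: 1/Z_total = 1/R + 1/L + 1/C; Z_total = 0.4566 + j35.75 Ω = 35.76∠89.3° Ω.

Z = 0.4566 + j35.75 Ω = 35.76∠89.3° Ω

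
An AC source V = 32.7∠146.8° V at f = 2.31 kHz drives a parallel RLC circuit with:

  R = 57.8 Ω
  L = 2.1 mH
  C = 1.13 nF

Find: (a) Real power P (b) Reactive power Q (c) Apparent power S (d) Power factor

Step 1 — Angular frequency: ω = 2π·f = 2π·2310 = 1.451e+04 rad/s.
Step 2 — Component impedances:
  R: Z = R = 57.8 Ω
  L: Z = jωL = j·1.451e+04·0.0021 = 0 + j30.48 Ω
  C: Z = 1/(jωC) = -j/(ω·C) = 0 - j6.097e+04 Ω
Step 3 — Parallel combination: 1/Z_total = 1/R + 1/L + 1/C; Z_total = 12.59 + j23.85 Ω = 26.97∠62.2° Ω.
Step 4 — Source phasor: V = 32.7∠146.8° V = -27.36 + j17.91 V.
Step 5 — Current: I = V / Z = 0.1138 + j1.207 A = 1.212∠84.6° A.
Step 6 — Complex power: S = V·I* = 18.5 + j35.06 VA.
Step 7 — Real power: P = Re(S) = 18.5 W.
Step 8 — Reactive power: Q = Im(S) = 35.06 VAR.
Step 9 — Apparent power: |S| = 39.65 VA.
Step 10 — Power factor: PF = P/|S| = 0.4666 (lagging).

(a) P = 18.5 W  (b) Q = 35.06 VAR  (c) S = 39.65 VA  (d) PF = 0.4666 (lagging)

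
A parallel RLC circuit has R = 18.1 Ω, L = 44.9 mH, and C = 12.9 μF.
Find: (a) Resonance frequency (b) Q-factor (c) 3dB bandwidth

Step 1 — Resonance: ω₀ = 1/√(LC) = 1/√(0.0449·1.29e-05) = 1314 rad/s.
Step 2 — f₀ = ω₀/(2π) = 209.1 Hz.
Step 3 — Parallel Q: Q = R/(ω₀L) = 18.1/(1314·0.0449) = 0.3068.
Step 4 — Bandwidth: Δω = ω₀/Q = 4283 rad/s; BW = Δω/(2π) = 681.6 Hz.

(a) f₀ = 209.1 Hz  (b) Q = 0.3068  (c) BW = 681.6 Hz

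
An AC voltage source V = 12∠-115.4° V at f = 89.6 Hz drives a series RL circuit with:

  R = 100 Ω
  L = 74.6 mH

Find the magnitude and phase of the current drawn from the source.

Step 1 — Angular frequency: ω = 2π·f = 2π·89.6 = 563 rad/s.
Step 2 — Component impedances:
  R: Z = R = 100 Ω
  L: Z = jωL = j·563·0.0746 = 0 + j42 Ω
Step 3 — Series combination: Z_total = R + L = 100 + j42 Ω = 108.5∠22.8° Ω.
Step 4 — Source phasor: V = 12∠-115.4° V = -5.147 - j10.84 V.
Step 5 — Ohm's law: I = V / Z_total = (-5.147 - j10.84) / (100 + j42) = -0.08245 - j0.07377 A.
Step 6 — Convert to polar: |I| = 0.1106 A, ∠I = -138.2°.

I = 0.1106∠-138.2° A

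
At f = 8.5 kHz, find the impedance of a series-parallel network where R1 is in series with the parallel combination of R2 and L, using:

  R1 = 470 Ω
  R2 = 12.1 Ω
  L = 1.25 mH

Step 1 — Angular frequency: ω = 2π·f = 2π·8500 = 5.341e+04 rad/s.
Step 2 — Component impedances:
  R1: Z = R = 470 Ω
  R2: Z = R = 12.1 Ω
  L: Z = jωL = j·5.341e+04·0.00125 = 0 + j66.76 Ω
Step 3 — Parallel branch: R2 || L = 1/(1/R2 + 1/L) = 11.72 + j2.123 Ω.
Step 4 — Series with R1: Z_total = R1 + (R2 || L) = 481.7 + j2.123 Ω = 481.7∠0.3° Ω.

Z = 481.7 + j2.123 Ω = 481.7∠0.3° Ω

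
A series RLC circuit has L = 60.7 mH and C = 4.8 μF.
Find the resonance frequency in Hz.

Step 1 — Resonance condition Im(Z)=0 gives ω₀ = 1/√(LC).
Step 2 — ω₀ = 1/√(0.0607·4.8e-06) = 1853 rad/s.
Step 3 — f₀ = ω₀/(2π) = 294.9 Hz.

f₀ = 294.9 Hz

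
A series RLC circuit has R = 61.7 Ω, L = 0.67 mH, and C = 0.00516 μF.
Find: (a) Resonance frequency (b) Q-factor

Step 1 — Resonance condition Im(Z)=0 gives ω₀ = 1/√(LC).
Step 2 — ω₀ = 1/√(0.00067·5.16e-09) = 5.378e+05 rad/s.
Step 3 — f₀ = ω₀/(2π) = 8.56e+04 Hz.
Step 4 — Series Q: Q = ω₀L/R = 5.378e+05·0.00067/61.7 = 5.84.

(a) f₀ = 8.56e+04 Hz  (b) Q = 5.84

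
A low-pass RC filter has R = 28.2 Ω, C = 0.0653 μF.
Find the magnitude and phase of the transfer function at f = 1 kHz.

Step 1 — Angular frequency: ω = 2π·1000 = 6283 rad/s.
Step 2 — Transfer function: H(jω) = 1/(1 + jωRC).
Step 3 — Denominator: 1 + jωRC = 1 + j·6283·28.2·6.53e-08 = 1 + j0.01157.
Step 4 — H = 0.9999 - j0.01157.
Step 5 — Magnitude: |H| = 0.9999 (-0.0 dB); phase: φ = -0.7°.

|H| = 0.9999 (-0.0 dB), φ = -0.7°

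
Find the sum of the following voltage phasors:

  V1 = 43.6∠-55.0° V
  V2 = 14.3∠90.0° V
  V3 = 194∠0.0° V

Step 1 — Convert each phasor to rectangular form:
  V1 = 43.6·(cos(-55.0°) + j·sin(-55.0°)) = 25.01 - j35.72 V
  V2 = 14.3·(cos(90.0°) + j·sin(90.0°)) = 0 + j14.3 V
  V3 = 194·(cos(0.0°) + j·sin(0.0°)) = 194 V
Step 2 — Sum components: V_total = 219 - j21.42 V.
Step 3 — Convert to polar: |V_total| = 220.1 V, ∠V_total = -5.6°.

V_total = 220.1∠-5.6° V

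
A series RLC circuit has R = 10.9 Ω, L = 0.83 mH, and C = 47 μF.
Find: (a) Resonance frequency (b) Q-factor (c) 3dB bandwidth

Step 1 — Resonance: ω₀ = 1/√(LC) = 1/√(0.00083·4.7e-05) = 5063 rad/s.
Step 2 — f₀ = ω₀/(2π) = 805.8 Hz.
Step 3 — Series Q: Q = ω₀L/R = 5063·0.00083/10.9 = 0.3855.
Step 4 — Bandwidth: Δω = ω₀/Q = 1.313e+04 rad/s; BW = Δω/(2π) = 2090 Hz.

(a) f₀ = 805.8 Hz  (b) Q = 0.3855  (c) BW = 2090 Hz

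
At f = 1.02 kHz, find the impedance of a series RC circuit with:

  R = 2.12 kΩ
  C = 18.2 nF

Step 1 — Angular frequency: ω = 2π·f = 2π·1020 = 6409 rad/s.
Step 2 — Component impedances:
  R: Z = R = 2120 Ω
  C: Z = 1/(jωC) = -j/(ω·C) = 0 - j8573 Ω
Step 3 — Series combination: Z_total = R + C = 2120 - j8573 Ω = 8832∠-76.1° Ω.

Z = 2120 - j8573 Ω = 8832∠-76.1° Ω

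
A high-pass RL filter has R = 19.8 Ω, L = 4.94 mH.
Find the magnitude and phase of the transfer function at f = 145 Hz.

Step 1 — Angular frequency: ω = 2π·145 = 911.1 rad/s.
Step 2 — Transfer function: H(jω) = jωL/(R + jωL).
Step 3 — Numerator jωL = j·4.501; denominator R + jωL = 19.8 + j4.501.
Step 4 — H = 0.04913 + j0.2161.
Step 5 — Magnitude: |H| = 0.2217 (-13.1 dB); phase: φ = 77.2°.

|H| = 0.2217 (-13.1 dB), φ = 77.2°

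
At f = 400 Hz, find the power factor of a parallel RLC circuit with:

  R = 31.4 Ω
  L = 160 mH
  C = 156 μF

Step 1 — Angular frequency: ω = 2π·f = 2π·400 = 2513 rad/s.
Step 2 — Component impedances:
  R: Z = R = 31.4 Ω
  L: Z = jωL = j·2513·0.16 = 0 + j402.1 Ω
  C: Z = 1/(jωC) = -j/(ω·C) = 0 - j2.551 Ω
Step 3 — Parallel combination: 1/Z_total = 1/R + 1/L + 1/C; Z_total = 0.2084 - j2.55 Ω = 2.558∠-85.3° Ω.
Step 4 — Power factor: PF = cos(φ) = Re(Z)/|Z| = 0.2084/2.558 = 0.08147.
Step 5 — Type: Im(Z) = -2.55 ⇒ leading (phase φ = -85.3°).

PF = 0.08147 (leading, φ = -85.3°)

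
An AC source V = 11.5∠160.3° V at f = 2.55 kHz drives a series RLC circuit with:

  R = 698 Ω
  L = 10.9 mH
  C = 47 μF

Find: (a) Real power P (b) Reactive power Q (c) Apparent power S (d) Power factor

Step 1 — Angular frequency: ω = 2π·f = 2π·2550 = 1.602e+04 rad/s.
Step 2 — Component impedances:
  R: Z = R = 698 Ω
  L: Z = jωL = j·1.602e+04·0.0109 = 0 + j174.6 Ω
  C: Z = 1/(jωC) = -j/(ω·C) = 0 - j1.328 Ω
Step 3 — Series combination: Z_total = R + L + C = 698 + j173.3 Ω = 719.2∠13.9° Ω.
Step 4 — Source phasor: V = 11.5∠160.3° V = -10.83 + j3.877 V.
Step 5 — Current: I = V / Z = -0.01331 + j0.008859 A = 0.01599∠146.4° A.
Step 6 — Complex power: S = V·I* = 0.1785 + j0.04431 VA.
Step 7 — Real power: P = Re(S) = 0.1785 W.
Step 8 — Reactive power: Q = Im(S) = 0.04431 VAR.
Step 9 — Apparent power: |S| = 0.1839 VA.
Step 10 — Power factor: PF = P/|S| = 0.9705 (lagging).

(a) P = 0.1785 W  (b) Q = 0.04431 VAR  (c) S = 0.1839 VA  (d) PF = 0.9705 (lagging)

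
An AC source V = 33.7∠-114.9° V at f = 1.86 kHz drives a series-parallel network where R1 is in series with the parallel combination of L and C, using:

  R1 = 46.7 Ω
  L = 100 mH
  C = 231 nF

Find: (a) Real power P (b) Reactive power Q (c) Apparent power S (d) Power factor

Step 1 — Angular frequency: ω = 2π·f = 2π·1860 = 1.169e+04 rad/s.
Step 2 — Component impedances:
  R1: Z = R = 46.7 Ω
  L: Z = jωL = j·1.169e+04·0.1 = 0 + j1169 Ω
  C: Z = 1/(jωC) = -j/(ω·C) = 0 - j370.4 Ω
Step 3 — Parallel branch: L || C = 1/(1/L + 1/C) = 0 - j542.3 Ω.
Step 4 — Series with R1: Z_total = R1 + (L || C) = 46.7 - j542.3 Ω = 544.3∠-85.1° Ω.
Step 5 — Source phasor: V = 33.7∠-114.9° V = -14.19 - j30.57 V.
Step 6 — Current: I = V / Z = 0.05371 - j0.03079 A = 0.06191∠-29.8° A.
Step 7 — Complex power: S = V·I* = 0.179 - j2.079 VA.
Step 8 — Real power: P = Re(S) = 0.179 W.
Step 9 — Reactive power: Q = Im(S) = -2.079 VAR.
Step 10 — Apparent power: |S| = 2.086 VA.
Step 11 — Power factor: PF = P/|S| = 0.0858 (leading).

(a) P = 0.179 W  (b) Q = -2.079 VAR  (c) S = 2.086 VA  (d) PF = 0.0858 (leading)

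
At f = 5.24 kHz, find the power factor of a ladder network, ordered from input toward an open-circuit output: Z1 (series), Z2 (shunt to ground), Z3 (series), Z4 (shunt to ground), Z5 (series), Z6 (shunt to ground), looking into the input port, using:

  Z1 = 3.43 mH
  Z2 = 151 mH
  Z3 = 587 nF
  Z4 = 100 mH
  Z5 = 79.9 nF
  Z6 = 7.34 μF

Step 1 — Angular frequency: ω = 2π·f = 2π·5240 = 3.292e+04 rad/s.
Step 2 — Component impedances:
  Z1: Z = jωL = j·3.292e+04·0.00343 = 0 + j112.9 Ω
  Z2: Z = jωL = j·3.292e+04·0.151 = 0 + j4972 Ω
  Z3: Z = 1/(jωC) = -j/(ω·C) = 0 - j51.74 Ω
  Z4: Z = jωL = j·3.292e+04·0.1 = 0 + j3292 Ω
  Z5: Z = 1/(jωC) = -j/(ω·C) = 0 - j380.1 Ω
  Z6: Z = 1/(jωC) = -j/(ω·C) = 0 - j4.138 Ω
Step 3 — Ladder network (open output): work backward from the far end, alternating series and parallel combinations. Z_in = 0 - j426.7 Ω = 426.7∠-90.0° Ω.
Step 4 — Power factor: PF = cos(φ) = Re(Z)/|Z| = 0/426.7 = 0.
Step 5 — Type: Im(Z) = -426.7 ⇒ leading (phase φ = -90.0°).

PF = 0 (leading, φ = -90.0°)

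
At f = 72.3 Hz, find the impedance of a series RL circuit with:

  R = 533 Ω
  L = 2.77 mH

Step 1 — Angular frequency: ω = 2π·f = 2π·72.3 = 454.3 rad/s.
Step 2 — Component impedances:
  R: Z = R = 533 Ω
  L: Z = jωL = j·454.3·0.00277 = 0 + j1.258 Ω
Step 3 — Series combination: Z_total = R + L = 533 + j1.258 Ω = 533∠0.1° Ω.

Z = 533 + j1.258 Ω = 533∠0.1° Ω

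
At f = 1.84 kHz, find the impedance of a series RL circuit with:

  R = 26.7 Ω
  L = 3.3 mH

Step 1 — Angular frequency: ω = 2π·f = 2π·1840 = 1.156e+04 rad/s.
Step 2 — Component impedances:
  R: Z = R = 26.7 Ω
  L: Z = jωL = j·1.156e+04·0.0033 = 0 + j38.15 Ω
Step 3 — Series combination: Z_total = R + L = 26.7 + j38.15 Ω = 46.57∠55.0° Ω.

Z = 26.7 + j38.15 Ω = 46.57∠55.0° Ω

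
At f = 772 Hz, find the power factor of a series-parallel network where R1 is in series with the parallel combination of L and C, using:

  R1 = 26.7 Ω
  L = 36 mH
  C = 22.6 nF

Step 1 — Angular frequency: ω = 2π·f = 2π·772 = 4851 rad/s.
Step 2 — Component impedances:
  R1: Z = R = 26.7 Ω
  L: Z = jωL = j·4851·0.036 = 0 + j174.6 Ω
  C: Z = 1/(jωC) = -j/(ω·C) = 0 - j9122 Ω
Step 3 — Parallel branch: L || C = 1/(1/L + 1/C) = 0 + j178 Ω.
Step 4 — Series with R1: Z_total = R1 + (L || C) = 26.7 + j178 Ω = 180∠81.5° Ω.
Step 5 — Power factor: PF = cos(φ) = Re(Z)/|Z| = 26.7/180 = 0.1483.
Step 6 — Type: Im(Z) = 178 ⇒ lagging (phase φ = 81.5°).

PF = 0.1483 (lagging, φ = 81.5°)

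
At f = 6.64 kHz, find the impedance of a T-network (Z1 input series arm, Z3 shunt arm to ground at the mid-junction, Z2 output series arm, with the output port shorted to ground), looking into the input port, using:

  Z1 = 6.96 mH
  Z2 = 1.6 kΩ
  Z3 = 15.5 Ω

Step 1 — Angular frequency: ω = 2π·f = 2π·6640 = 4.172e+04 rad/s.
Step 2 — Component impedances:
  Z1: Z = jωL = j·4.172e+04·0.00696 = 0 + j290.4 Ω
  Z2: Z = R = 1600 Ω
  Z3: Z = R = 15.5 Ω
Step 3 — With the output port shorted to ground, the output series arm Z2 runs from the junction to ground; the shunt arm Z3 also runs from the junction to ground. They appear in parallel: Z3 || Z2 = 15.35 Ω.
Step 4 — Series with input arm Z1: Z_in = Z1 + (Z3 || Z2) = 15.35 + j290.4 Ω = 290.8∠87.0° Ω.

Z = 15.35 + j290.4 Ω = 290.8∠87.0° Ω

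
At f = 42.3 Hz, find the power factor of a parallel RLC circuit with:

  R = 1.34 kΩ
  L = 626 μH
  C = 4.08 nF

Step 1 — Angular frequency: ω = 2π·f = 2π·42.3 = 265.8 rad/s.
Step 2 — Component impedances:
  R: Z = R = 1340 Ω
  L: Z = jωL = j·265.8·0.000626 = 0 + j0.1664 Ω
  C: Z = 1/(jωC) = -j/(ω·C) = 0 - j9.222e+05 Ω
Step 3 — Parallel combination: 1/Z_total = 1/R + 1/L + 1/C; Z_total = 2.066e-05 + j0.1664 Ω = 0.1664∠90.0° Ω.
Step 4 — Power factor: PF = cos(φ) = Re(Z)/|Z| = 2.066e-05/0.1664 = 0.0001242.
Step 5 — Type: Im(Z) = 0.1664 ⇒ lagging (phase φ = 90.0°).

PF = 0.0001242 (lagging, φ = 90.0°)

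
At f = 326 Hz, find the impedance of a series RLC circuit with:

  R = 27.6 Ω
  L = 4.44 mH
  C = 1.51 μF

Step 1 — Angular frequency: ω = 2π·f = 2π·326 = 2048 rad/s.
Step 2 — Component impedances:
  R: Z = R = 27.6 Ω
  L: Z = jωL = j·2048·0.00444 = 0 + j9.095 Ω
  C: Z = 1/(jωC) = -j/(ω·C) = 0 - j323.3 Ω
Step 3 — Series combination: Z_total = R + L + C = 27.6 - j314.2 Ω = 315.4∠-85.0° Ω.

Z = 27.6 - j314.2 Ω = 315.4∠-85.0° Ω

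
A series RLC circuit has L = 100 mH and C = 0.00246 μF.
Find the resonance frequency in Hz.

Step 1 — Resonance condition Im(Z)=0 gives ω₀ = 1/√(LC).
Step 2 — ω₀ = 1/√(0.1·2.46e-09) = 6.376e+04 rad/s.
Step 3 — f₀ = ω₀/(2π) = 1.015e+04 Hz.

f₀ = 1.015e+04 Hz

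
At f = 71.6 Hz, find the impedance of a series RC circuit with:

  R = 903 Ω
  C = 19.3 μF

Step 1 — Angular frequency: ω = 2π·f = 2π·71.6 = 449.9 rad/s.
Step 2 — Component impedances:
  R: Z = R = 903 Ω
  C: Z = 1/(jωC) = -j/(ω·C) = 0 - j115.2 Ω
Step 3 — Series combination: Z_total = R + C = 903 - j115.2 Ω = 910.3∠-7.3° Ω.

Z = 903 - j115.2 Ω = 910.3∠-7.3° Ω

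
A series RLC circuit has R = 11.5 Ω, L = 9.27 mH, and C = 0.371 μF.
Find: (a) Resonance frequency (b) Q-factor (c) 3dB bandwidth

Step 1 — Resonance: ω₀ = 1/√(LC) = 1/√(0.00927·3.71e-07) = 1.705e+04 rad/s.
Step 2 — f₀ = ω₀/(2π) = 2714 Hz.
Step 3 — Series Q: Q = ω₀L/R = 1.705e+04·0.00927/11.5 = 13.75.
Step 4 — Bandwidth: Δω = ω₀/Q = 1241 rad/s; BW = Δω/(2π) = 197.4 Hz.

(a) f₀ = 2714 Hz  (b) Q = 13.75  (c) BW = 197.4 Hz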